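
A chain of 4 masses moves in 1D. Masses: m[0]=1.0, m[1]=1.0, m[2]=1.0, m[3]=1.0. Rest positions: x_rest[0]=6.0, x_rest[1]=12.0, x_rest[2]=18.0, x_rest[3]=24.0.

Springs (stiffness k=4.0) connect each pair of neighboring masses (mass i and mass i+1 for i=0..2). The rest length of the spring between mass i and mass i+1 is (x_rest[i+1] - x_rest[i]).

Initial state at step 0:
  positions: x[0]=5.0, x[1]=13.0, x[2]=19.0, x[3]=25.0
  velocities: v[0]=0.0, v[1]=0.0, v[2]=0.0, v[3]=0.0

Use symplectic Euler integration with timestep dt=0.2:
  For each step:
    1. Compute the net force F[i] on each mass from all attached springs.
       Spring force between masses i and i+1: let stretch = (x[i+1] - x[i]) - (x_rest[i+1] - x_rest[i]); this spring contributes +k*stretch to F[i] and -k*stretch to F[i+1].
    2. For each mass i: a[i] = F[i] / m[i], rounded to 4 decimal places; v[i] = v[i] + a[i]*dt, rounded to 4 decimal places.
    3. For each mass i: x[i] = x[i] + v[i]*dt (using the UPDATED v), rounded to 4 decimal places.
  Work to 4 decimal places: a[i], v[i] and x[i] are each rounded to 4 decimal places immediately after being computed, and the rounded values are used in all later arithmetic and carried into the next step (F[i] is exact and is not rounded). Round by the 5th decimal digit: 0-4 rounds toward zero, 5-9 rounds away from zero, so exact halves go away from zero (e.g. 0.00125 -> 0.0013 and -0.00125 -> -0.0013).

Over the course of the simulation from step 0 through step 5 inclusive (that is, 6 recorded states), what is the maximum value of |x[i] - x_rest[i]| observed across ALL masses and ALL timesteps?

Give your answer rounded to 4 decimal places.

Step 0: x=[5.0000 13.0000 19.0000 25.0000] v=[0.0000 0.0000 0.0000 0.0000]
Step 1: x=[5.3200 12.6800 19.0000 25.0000] v=[1.6000 -1.6000 0.0000 0.0000]
Step 2: x=[5.8576 12.1936 18.9488 25.0000] v=[2.6880 -2.4320 -0.2560 0.0000]
Step 3: x=[6.4490 11.7743 18.7850 24.9918] v=[2.9568 -2.0966 -0.8192 -0.0410]
Step 4: x=[6.9324 11.6246 18.4925 24.9505] v=[2.4170 -0.7483 -1.4623 -0.2064]
Step 5: x=[7.2066 11.8231 18.1345 24.8359] v=[1.3708 0.9923 -1.7902 -0.5728]
Max displacement = 1.2066

Answer: 1.2066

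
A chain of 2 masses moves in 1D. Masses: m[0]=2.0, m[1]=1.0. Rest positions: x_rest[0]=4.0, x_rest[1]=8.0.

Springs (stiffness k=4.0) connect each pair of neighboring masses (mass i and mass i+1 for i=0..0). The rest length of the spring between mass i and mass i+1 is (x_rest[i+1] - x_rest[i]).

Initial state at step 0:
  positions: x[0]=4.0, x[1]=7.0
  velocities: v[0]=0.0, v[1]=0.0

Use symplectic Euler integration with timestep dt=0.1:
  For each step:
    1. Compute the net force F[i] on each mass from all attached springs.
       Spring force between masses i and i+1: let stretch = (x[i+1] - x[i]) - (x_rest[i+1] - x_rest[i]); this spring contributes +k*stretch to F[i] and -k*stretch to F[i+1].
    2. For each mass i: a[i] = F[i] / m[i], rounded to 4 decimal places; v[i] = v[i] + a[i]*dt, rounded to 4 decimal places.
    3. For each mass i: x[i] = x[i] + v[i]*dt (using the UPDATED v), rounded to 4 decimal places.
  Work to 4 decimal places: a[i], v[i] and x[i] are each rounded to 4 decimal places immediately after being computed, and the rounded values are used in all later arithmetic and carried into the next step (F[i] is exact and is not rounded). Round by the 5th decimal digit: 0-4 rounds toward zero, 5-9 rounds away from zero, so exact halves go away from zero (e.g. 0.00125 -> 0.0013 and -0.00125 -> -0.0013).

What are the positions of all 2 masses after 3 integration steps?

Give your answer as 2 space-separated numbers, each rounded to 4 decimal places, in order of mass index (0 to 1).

Step 0: x=[4.0000 7.0000] v=[0.0000 0.0000]
Step 1: x=[3.9800 7.0400] v=[-0.2000 0.4000]
Step 2: x=[3.9412 7.1176] v=[-0.3880 0.7760]
Step 3: x=[3.8859 7.2281] v=[-0.5527 1.1054]

Answer: 3.8859 7.2281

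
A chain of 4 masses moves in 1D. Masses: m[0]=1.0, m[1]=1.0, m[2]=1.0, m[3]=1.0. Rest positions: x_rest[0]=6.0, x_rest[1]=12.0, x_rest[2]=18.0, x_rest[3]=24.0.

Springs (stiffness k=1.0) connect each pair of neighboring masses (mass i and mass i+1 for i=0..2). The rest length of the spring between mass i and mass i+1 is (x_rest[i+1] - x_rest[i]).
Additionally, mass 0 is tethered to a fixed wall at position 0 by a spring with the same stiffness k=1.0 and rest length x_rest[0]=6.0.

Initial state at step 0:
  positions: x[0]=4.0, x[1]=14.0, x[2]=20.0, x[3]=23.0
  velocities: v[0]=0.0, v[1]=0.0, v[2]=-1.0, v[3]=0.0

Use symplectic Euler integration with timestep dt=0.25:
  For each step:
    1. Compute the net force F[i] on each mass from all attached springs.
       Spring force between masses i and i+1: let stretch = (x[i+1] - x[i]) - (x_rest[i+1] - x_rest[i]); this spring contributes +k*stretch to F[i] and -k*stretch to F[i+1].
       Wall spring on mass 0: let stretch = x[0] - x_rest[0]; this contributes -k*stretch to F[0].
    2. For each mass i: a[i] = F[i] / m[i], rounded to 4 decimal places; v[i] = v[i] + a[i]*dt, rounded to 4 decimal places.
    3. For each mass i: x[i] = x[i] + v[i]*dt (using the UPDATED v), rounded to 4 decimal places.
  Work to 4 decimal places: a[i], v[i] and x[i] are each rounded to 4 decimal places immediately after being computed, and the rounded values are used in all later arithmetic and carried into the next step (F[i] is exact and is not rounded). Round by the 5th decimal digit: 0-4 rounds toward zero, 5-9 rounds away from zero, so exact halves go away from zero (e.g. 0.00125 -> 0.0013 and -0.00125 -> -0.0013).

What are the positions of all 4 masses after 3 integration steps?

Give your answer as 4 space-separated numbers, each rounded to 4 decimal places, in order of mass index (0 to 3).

Step 0: x=[4.0000 14.0000 20.0000 23.0000] v=[0.0000 0.0000 -1.0000 0.0000]
Step 1: x=[4.3750 13.7500 19.5625 23.1875] v=[1.5000 -1.0000 -1.7500 0.7500]
Step 2: x=[5.0625 13.2774 18.9883 23.5235] v=[2.7500 -1.8906 -2.2969 1.3438]
Step 3: x=[5.9470 12.6483 18.3406 23.9510] v=[3.5381 -2.5166 -2.5908 1.7100]

Answer: 5.9470 12.6483 18.3406 23.9510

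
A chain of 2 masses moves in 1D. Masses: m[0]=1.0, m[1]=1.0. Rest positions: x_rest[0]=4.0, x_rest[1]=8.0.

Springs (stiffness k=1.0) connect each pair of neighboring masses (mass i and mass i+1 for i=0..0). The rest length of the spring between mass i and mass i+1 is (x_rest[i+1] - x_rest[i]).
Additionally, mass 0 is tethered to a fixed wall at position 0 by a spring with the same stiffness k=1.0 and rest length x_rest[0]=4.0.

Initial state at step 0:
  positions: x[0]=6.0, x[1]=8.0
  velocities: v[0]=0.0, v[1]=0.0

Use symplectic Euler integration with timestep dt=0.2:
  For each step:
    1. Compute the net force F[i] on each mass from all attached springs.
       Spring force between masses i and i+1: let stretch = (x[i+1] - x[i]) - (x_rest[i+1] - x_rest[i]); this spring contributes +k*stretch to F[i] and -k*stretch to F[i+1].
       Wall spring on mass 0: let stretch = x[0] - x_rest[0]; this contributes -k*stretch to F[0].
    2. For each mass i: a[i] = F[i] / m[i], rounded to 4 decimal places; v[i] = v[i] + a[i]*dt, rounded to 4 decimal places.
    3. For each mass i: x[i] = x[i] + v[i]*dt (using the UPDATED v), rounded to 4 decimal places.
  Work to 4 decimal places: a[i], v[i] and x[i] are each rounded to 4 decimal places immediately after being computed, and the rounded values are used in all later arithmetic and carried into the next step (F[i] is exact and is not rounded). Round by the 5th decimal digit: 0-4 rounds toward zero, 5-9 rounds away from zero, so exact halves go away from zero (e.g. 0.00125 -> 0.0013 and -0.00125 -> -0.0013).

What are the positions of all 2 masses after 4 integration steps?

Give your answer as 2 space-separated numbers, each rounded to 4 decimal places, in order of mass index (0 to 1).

Answer: 4.6285 8.6630

Derivation:
Step 0: x=[6.0000 8.0000] v=[0.0000 0.0000]
Step 1: x=[5.8400 8.0800] v=[-0.8000 0.4000]
Step 2: x=[5.5360 8.2304] v=[-1.5200 0.7520]
Step 3: x=[5.1183 8.4330] v=[-2.0883 1.0131]
Step 4: x=[4.6285 8.6630] v=[-2.4490 1.1502]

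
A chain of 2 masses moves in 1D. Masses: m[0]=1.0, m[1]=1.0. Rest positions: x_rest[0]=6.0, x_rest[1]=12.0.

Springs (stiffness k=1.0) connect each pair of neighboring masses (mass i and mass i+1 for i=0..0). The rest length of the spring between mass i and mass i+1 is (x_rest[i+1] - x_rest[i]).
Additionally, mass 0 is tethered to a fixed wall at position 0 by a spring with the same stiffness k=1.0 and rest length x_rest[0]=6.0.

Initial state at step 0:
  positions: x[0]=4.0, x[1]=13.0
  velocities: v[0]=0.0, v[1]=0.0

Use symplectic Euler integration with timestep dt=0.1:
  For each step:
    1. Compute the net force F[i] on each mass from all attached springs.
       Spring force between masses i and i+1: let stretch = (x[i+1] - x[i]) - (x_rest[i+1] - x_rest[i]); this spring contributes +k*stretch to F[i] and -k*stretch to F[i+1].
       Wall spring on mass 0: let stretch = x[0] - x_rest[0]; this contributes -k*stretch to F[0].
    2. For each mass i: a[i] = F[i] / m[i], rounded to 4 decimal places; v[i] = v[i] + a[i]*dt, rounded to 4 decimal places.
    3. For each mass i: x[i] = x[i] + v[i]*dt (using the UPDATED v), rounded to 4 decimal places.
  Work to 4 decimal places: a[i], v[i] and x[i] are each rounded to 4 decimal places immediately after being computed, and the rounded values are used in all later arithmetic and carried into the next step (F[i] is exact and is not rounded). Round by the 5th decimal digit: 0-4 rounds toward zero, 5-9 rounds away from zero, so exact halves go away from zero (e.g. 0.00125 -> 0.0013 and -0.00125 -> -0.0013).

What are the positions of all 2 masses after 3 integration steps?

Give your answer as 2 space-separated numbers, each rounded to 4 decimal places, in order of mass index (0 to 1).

Answer: 4.2935 12.8240

Derivation:
Step 0: x=[4.0000 13.0000] v=[0.0000 0.0000]
Step 1: x=[4.0500 12.9700] v=[0.5000 -0.3000]
Step 2: x=[4.1487 12.9108] v=[0.9870 -0.5920]
Step 3: x=[4.2935 12.8240] v=[1.4483 -0.8682]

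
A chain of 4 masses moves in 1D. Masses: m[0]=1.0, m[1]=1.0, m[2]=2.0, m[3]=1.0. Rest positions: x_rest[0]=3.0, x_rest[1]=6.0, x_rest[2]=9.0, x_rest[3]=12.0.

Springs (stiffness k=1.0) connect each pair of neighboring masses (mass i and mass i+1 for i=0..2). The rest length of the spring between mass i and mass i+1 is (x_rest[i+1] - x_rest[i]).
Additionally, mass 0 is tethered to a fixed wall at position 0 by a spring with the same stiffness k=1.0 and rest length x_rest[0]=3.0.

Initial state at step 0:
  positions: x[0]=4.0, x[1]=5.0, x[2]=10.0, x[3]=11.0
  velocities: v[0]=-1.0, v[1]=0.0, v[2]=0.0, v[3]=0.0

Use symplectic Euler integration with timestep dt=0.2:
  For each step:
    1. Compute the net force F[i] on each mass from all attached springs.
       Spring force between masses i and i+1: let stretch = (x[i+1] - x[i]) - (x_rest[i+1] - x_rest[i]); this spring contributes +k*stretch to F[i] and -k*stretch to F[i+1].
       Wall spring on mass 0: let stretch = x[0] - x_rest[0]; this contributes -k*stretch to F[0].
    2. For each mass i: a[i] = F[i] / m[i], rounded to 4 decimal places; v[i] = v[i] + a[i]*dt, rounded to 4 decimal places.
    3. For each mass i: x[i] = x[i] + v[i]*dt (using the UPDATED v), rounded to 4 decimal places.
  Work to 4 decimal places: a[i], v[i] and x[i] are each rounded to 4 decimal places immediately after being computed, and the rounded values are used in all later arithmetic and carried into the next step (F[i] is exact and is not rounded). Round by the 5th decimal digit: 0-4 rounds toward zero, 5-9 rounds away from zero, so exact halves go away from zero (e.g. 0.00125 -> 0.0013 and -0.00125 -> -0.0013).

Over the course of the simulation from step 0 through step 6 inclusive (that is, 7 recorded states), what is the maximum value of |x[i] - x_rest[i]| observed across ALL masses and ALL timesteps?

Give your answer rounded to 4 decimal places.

Step 0: x=[4.0000 5.0000 10.0000 11.0000] v=[-1.0000 0.0000 0.0000 0.0000]
Step 1: x=[3.6800 5.1600 9.9200 11.0800] v=[-1.6000 0.8000 -0.4000 0.4000]
Step 2: x=[3.2720 5.4512 9.7680 11.2336] v=[-2.0400 1.4560 -0.7600 0.7680]
Step 3: x=[2.8203 5.8279 9.5590 11.4486] v=[-2.2586 1.8835 -1.0451 1.0749]
Step 4: x=[2.3761 6.2335 9.3131 11.7080] v=[-2.2211 2.0282 -1.2293 1.2970]
Step 5: x=[1.9911 6.6080 9.0535 11.9916] v=[-1.9248 1.8726 -1.2978 1.4180]
Step 6: x=[1.7112 6.8957 8.8038 12.2777] v=[-1.3996 1.4383 -1.2485 1.4304]
Max displacement = 1.2888

Answer: 1.2888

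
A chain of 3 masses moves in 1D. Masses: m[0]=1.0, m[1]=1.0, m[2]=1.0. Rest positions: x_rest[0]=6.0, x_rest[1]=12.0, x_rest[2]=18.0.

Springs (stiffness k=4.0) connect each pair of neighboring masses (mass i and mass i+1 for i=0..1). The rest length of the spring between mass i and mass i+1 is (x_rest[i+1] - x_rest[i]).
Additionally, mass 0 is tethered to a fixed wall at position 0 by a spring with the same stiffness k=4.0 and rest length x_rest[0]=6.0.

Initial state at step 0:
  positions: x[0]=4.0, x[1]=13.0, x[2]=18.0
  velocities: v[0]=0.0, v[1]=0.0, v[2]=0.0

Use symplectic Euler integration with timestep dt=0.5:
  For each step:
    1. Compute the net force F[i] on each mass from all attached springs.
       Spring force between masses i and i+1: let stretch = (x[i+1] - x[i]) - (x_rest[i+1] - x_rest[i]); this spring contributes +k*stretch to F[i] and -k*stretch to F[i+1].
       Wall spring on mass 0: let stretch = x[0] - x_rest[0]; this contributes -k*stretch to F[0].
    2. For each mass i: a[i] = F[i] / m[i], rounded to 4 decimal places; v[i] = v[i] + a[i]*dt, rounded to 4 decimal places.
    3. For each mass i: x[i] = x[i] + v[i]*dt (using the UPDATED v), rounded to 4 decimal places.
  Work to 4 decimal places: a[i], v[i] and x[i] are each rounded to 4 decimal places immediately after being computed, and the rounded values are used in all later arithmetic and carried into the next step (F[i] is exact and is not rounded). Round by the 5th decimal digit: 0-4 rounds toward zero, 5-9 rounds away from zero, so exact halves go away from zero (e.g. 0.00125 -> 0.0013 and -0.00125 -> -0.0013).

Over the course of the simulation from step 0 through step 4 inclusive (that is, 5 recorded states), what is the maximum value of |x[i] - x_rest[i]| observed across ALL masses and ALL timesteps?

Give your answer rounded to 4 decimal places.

Step 0: x=[4.0000 13.0000 18.0000] v=[0.0000 0.0000 0.0000]
Step 1: x=[9.0000 9.0000 19.0000] v=[10.0000 -8.0000 2.0000]
Step 2: x=[5.0000 15.0000 16.0000] v=[-8.0000 12.0000 -6.0000]
Step 3: x=[6.0000 12.0000 18.0000] v=[2.0000 -6.0000 4.0000]
Step 4: x=[7.0000 9.0000 20.0000] v=[2.0000 -6.0000 4.0000]
Max displacement = 3.0000

Answer: 3.0000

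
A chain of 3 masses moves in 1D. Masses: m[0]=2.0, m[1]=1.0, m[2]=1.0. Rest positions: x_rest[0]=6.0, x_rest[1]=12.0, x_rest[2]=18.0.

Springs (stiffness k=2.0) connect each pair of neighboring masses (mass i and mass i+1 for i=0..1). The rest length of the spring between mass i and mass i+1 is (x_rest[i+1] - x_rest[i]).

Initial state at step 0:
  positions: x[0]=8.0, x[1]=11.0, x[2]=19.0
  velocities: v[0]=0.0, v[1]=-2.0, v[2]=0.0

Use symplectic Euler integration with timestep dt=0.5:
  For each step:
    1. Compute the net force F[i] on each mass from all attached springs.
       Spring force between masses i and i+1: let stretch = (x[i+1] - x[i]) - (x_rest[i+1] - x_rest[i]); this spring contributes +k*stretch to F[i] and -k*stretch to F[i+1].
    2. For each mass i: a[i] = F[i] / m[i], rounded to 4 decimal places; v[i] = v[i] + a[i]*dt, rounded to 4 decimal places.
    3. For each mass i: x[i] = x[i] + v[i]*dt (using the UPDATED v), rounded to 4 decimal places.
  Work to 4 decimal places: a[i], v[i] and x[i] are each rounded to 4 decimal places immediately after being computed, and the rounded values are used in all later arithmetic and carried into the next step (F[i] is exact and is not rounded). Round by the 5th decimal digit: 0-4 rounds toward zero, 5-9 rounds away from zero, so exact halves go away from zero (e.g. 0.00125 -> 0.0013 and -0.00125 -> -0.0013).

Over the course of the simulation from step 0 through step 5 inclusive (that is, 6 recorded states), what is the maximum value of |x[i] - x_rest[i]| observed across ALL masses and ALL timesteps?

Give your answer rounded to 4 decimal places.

Answer: 2.1250

Derivation:
Step 0: x=[8.0000 11.0000 19.0000] v=[0.0000 -2.0000 0.0000]
Step 1: x=[7.2500 12.5000 18.0000] v=[-1.5000 3.0000 -2.0000]
Step 2: x=[6.3125 14.1250 17.2500] v=[-1.8750 3.2500 -1.5000]
Step 3: x=[5.8281 13.4063 17.9375] v=[-0.9688 -1.4375 1.3750]
Step 4: x=[5.7383 11.1641 19.3594] v=[-0.1797 -4.4845 2.8438]
Step 5: x=[5.5049 10.3066 19.6837] v=[-0.4668 -1.7150 0.6485]
Max displacement = 2.1250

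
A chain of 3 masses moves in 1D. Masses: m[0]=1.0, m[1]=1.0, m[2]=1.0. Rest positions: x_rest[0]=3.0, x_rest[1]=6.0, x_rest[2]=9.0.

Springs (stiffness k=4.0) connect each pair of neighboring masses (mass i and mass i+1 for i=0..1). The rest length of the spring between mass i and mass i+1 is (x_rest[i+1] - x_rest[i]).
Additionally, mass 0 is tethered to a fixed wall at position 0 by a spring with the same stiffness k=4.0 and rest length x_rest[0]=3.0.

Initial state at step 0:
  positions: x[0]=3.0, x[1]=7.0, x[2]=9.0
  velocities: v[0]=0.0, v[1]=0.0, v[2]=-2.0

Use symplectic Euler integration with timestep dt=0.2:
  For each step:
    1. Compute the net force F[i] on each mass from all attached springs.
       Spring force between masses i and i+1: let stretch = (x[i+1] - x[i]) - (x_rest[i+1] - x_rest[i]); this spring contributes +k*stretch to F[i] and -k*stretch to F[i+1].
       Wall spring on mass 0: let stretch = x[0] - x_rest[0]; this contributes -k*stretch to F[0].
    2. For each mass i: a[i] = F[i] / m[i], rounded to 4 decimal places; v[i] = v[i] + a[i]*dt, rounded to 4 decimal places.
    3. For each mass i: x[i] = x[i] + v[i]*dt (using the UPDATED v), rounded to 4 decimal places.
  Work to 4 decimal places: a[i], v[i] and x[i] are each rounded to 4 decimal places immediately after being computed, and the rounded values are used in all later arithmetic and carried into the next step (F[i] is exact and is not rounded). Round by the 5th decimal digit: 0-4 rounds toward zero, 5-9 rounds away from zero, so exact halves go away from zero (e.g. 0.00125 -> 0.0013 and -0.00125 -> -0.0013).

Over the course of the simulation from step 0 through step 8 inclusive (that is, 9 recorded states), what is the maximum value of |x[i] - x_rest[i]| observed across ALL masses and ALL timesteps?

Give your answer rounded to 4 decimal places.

Step 0: x=[3.0000 7.0000 9.0000] v=[0.0000 0.0000 -2.0000]
Step 1: x=[3.1600 6.6800 8.7600] v=[0.8000 -1.6000 -1.2000]
Step 2: x=[3.3776 6.1296 8.6672] v=[1.0880 -2.7520 -0.4640]
Step 3: x=[3.4951 5.5449 8.6484] v=[0.5875 -2.9235 -0.0941]
Step 4: x=[3.3814 5.1288 8.6130] v=[-0.5687 -2.0805 -0.1769]
Step 5: x=[3.0062 4.9906 8.5001] v=[-1.8759 -0.6911 -0.5643]
Step 6: x=[2.4675 5.0964 8.3057] v=[-2.6933 0.5290 -0.9719]
Step 7: x=[1.9547 5.2951 8.0778] v=[-2.5642 0.9933 -1.1393]
Step 8: x=[1.6636 5.4045 7.8847] v=[-1.4556 0.5471 -0.9655]
Max displacement = 1.3364

Answer: 1.3364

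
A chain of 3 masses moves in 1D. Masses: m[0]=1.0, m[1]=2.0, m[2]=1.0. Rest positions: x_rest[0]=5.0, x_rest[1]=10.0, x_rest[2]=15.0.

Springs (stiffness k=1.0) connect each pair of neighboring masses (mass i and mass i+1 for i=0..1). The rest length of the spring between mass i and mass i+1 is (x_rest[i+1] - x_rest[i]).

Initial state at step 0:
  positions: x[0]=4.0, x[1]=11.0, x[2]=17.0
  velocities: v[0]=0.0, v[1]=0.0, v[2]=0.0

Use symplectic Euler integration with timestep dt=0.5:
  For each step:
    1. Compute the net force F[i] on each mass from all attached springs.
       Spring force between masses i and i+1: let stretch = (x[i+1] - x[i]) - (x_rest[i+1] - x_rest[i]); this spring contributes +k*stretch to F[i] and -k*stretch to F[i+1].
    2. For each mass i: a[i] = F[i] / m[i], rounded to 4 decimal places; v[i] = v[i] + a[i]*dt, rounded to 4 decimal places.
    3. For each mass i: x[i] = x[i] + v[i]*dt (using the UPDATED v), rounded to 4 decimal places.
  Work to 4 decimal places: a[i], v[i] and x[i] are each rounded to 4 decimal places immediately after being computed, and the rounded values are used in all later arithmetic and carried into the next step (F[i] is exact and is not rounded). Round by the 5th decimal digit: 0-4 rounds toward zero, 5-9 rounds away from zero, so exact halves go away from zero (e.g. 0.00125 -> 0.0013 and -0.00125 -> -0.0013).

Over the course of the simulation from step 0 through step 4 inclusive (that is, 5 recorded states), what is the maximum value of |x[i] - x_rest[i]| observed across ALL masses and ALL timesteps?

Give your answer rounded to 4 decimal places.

Answer: 2.0177

Derivation:
Step 0: x=[4.0000 11.0000 17.0000] v=[0.0000 0.0000 0.0000]
Step 1: x=[4.5000 10.8750 16.7500] v=[1.0000 -0.2500 -0.5000]
Step 2: x=[5.3438 10.6875 16.2813] v=[1.6875 -0.3750 -0.9375]
Step 3: x=[6.2735 10.5313 15.6641] v=[1.8594 -0.3125 -1.2344]
Step 4: x=[7.0177 10.4844 15.0137] v=[1.4883 -0.0938 -1.3008]
Max displacement = 2.0177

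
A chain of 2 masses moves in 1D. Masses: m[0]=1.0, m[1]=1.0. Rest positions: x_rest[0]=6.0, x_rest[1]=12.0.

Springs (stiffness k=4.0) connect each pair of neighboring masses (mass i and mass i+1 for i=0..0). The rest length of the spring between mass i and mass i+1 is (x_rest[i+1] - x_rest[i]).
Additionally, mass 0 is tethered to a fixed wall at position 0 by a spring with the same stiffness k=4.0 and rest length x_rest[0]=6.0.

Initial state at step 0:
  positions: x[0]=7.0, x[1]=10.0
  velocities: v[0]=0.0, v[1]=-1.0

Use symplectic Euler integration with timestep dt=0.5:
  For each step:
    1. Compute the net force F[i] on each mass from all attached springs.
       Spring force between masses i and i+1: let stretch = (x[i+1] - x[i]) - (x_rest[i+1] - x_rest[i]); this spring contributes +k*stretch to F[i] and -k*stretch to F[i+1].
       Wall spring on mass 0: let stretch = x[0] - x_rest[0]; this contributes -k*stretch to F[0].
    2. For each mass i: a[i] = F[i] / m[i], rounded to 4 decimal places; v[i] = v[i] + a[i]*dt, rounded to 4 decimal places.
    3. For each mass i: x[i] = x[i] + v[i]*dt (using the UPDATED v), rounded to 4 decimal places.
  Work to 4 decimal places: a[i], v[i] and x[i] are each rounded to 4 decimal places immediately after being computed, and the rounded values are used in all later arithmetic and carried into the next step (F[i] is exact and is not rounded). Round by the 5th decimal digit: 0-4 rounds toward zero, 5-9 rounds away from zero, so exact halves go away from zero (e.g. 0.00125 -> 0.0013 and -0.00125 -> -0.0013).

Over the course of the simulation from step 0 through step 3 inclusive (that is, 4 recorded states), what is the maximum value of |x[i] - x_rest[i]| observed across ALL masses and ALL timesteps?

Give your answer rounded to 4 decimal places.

Answer: 3.0000

Derivation:
Step 0: x=[7.0000 10.0000] v=[0.0000 -1.0000]
Step 1: x=[3.0000 12.5000] v=[-8.0000 5.0000]
Step 2: x=[5.5000 11.5000] v=[5.0000 -2.0000]
Step 3: x=[8.5000 10.5000] v=[6.0000 -2.0000]
Max displacement = 3.0000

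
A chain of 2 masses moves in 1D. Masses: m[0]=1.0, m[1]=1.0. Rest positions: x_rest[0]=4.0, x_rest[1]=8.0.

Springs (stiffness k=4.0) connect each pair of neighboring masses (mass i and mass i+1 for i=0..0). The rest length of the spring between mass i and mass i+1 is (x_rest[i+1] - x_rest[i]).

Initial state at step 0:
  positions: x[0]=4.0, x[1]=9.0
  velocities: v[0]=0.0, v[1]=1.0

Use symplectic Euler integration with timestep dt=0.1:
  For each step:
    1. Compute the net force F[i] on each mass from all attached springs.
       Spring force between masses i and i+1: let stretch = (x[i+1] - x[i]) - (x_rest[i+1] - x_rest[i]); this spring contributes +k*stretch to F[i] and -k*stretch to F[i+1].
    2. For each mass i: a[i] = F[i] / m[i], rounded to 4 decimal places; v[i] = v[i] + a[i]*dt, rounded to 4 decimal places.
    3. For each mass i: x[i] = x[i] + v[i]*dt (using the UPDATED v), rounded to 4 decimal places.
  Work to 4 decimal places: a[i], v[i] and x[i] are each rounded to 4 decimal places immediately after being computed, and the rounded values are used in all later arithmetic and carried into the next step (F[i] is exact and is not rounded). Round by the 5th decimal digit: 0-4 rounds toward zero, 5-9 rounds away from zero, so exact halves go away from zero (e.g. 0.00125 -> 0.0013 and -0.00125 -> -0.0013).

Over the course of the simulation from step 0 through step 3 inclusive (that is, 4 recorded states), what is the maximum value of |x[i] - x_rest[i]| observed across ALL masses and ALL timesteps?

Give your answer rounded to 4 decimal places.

Answer: 1.0792

Derivation:
Step 0: x=[4.0000 9.0000] v=[0.0000 1.0000]
Step 1: x=[4.0400 9.0600] v=[0.4000 0.6000]
Step 2: x=[4.1208 9.0792] v=[0.8080 0.1920]
Step 3: x=[4.2399 9.0601] v=[1.1914 -0.1914]
Max displacement = 1.0792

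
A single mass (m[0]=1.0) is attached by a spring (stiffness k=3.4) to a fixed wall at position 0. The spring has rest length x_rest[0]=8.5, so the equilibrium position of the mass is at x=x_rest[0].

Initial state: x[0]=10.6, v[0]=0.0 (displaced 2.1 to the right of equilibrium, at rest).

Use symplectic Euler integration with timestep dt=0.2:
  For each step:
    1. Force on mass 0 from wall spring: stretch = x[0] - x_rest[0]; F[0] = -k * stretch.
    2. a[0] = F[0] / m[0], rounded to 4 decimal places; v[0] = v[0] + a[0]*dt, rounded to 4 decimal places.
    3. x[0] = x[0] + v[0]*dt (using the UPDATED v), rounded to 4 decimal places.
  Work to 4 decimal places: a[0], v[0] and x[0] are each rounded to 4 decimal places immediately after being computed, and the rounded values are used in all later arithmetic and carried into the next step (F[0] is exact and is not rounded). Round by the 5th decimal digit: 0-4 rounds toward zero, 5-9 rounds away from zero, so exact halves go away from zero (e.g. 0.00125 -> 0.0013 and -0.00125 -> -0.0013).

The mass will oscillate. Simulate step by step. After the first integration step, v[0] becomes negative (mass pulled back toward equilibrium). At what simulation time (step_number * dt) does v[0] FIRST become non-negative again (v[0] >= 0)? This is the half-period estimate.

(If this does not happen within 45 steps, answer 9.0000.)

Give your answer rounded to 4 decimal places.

Answer: 1.8000

Derivation:
Step 0: x=[10.6000] v=[0.0000]
Step 1: x=[10.3144] v=[-1.4280]
Step 2: x=[9.7820] v=[-2.6618]
Step 3: x=[9.0753] v=[-3.5336]
Step 4: x=[8.2903] v=[-3.9248]
Step 5: x=[7.5339] v=[-3.7822]
Step 6: x=[6.9088] v=[-3.1253]
Step 7: x=[6.5001] v=[-2.0433]
Step 8: x=[6.3634] v=[-0.6834]
Step 9: x=[6.5173] v=[0.7695]
First v>=0 after going negative at step 9, time=1.8000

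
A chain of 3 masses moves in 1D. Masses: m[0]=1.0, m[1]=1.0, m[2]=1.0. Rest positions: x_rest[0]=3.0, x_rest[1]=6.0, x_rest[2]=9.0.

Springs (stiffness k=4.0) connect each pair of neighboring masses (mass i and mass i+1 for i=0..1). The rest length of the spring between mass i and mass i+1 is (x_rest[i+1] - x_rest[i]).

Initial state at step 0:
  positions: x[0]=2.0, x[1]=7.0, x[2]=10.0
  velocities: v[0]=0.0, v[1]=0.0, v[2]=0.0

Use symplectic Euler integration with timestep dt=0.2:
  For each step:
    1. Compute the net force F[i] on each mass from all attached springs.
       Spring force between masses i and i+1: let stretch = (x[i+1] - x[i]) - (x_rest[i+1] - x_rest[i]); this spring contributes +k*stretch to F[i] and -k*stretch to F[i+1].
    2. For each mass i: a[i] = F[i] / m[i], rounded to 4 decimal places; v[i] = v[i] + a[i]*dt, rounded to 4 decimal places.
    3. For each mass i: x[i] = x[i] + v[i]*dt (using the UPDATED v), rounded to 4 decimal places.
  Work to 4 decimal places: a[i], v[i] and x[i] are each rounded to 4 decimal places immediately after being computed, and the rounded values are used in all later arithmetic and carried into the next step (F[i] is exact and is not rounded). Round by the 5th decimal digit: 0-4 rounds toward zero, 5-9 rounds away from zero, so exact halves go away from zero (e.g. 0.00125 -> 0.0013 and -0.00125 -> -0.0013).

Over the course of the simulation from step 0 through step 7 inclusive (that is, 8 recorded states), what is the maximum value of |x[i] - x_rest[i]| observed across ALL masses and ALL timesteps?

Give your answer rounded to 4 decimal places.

Step 0: x=[2.0000 7.0000 10.0000] v=[0.0000 0.0000 0.0000]
Step 1: x=[2.3200 6.6800 10.0000] v=[1.6000 -1.6000 0.0000]
Step 2: x=[2.8576 6.1936 9.9488] v=[2.6880 -2.4320 -0.2560]
Step 3: x=[3.4490 5.7743 9.7768] v=[2.9568 -2.0966 -0.8602]
Step 4: x=[3.9324 5.6233 9.4444] v=[2.4170 -0.7548 -1.6622]
Step 5: x=[4.2063 5.8132 8.9806] v=[1.3697 0.9494 -2.3191]
Step 6: x=[4.2573 6.2528 8.4900] v=[0.2552 2.1978 -2.4530]
Step 7: x=[4.1476 6.7310 8.1214] v=[-0.5484 2.3912 -1.8428]
Max displacement = 1.2573

Answer: 1.2573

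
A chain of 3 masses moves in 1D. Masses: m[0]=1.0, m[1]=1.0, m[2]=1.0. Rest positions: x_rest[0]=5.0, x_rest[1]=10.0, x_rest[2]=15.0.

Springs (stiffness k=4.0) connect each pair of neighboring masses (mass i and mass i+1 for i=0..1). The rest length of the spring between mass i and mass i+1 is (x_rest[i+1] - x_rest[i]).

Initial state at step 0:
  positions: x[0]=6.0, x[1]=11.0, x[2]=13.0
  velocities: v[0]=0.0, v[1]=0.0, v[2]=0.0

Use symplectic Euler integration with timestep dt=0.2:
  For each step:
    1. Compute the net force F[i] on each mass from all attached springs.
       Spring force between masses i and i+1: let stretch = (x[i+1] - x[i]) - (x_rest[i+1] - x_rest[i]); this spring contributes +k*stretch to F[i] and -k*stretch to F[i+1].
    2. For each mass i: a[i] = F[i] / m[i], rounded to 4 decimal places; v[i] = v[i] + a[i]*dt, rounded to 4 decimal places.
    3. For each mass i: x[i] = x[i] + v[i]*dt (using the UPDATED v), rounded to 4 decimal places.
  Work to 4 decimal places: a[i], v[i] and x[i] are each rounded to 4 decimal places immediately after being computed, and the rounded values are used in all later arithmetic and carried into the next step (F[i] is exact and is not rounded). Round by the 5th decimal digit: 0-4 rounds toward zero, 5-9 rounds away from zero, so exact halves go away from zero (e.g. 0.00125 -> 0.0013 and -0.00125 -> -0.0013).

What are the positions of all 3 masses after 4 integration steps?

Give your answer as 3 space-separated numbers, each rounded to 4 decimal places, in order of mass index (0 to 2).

Step 0: x=[6.0000 11.0000 13.0000] v=[0.0000 0.0000 0.0000]
Step 1: x=[6.0000 10.5200 13.4800] v=[0.0000 -2.4000 2.4000]
Step 2: x=[5.9232 9.7904 14.2864] v=[-0.3840 -3.6480 4.0320]
Step 3: x=[5.6652 9.1614 15.1734] v=[-1.2902 -3.1450 4.4352]
Step 4: x=[5.1666 8.9349 15.8985] v=[-2.4932 -1.1324 3.6256]

Answer: 5.1666 8.9349 15.8985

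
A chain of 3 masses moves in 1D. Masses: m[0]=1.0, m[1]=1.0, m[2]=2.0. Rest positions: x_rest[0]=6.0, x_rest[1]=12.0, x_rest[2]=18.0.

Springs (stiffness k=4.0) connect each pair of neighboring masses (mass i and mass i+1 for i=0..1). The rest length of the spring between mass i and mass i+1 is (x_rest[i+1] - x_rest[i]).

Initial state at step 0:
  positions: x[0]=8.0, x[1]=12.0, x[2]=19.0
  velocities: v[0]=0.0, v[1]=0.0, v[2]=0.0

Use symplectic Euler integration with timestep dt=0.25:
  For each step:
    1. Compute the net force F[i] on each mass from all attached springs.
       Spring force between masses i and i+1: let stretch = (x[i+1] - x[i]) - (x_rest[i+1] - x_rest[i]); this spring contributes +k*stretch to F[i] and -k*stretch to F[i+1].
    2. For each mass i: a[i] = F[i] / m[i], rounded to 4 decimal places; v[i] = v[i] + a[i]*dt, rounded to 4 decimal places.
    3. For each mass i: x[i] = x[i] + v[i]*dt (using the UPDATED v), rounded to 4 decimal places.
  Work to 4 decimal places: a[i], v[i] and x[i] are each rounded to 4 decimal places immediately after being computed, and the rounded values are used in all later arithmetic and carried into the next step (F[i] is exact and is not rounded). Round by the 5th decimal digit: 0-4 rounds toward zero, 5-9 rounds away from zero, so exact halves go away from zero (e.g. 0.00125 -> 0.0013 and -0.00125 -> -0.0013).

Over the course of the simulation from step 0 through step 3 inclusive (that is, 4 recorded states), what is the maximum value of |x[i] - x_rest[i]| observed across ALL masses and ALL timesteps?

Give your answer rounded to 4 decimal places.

Answer: 2.2149

Derivation:
Step 0: x=[8.0000 12.0000 19.0000] v=[0.0000 0.0000 0.0000]
Step 1: x=[7.5000 12.7500 18.8750] v=[-2.0000 3.0000 -0.5000]
Step 2: x=[6.8125 13.7188 18.7344] v=[-2.7500 3.8750 -0.5625]
Step 3: x=[6.3516 14.2149 18.7168] v=[-1.8437 1.9843 -0.0703]
Max displacement = 2.2149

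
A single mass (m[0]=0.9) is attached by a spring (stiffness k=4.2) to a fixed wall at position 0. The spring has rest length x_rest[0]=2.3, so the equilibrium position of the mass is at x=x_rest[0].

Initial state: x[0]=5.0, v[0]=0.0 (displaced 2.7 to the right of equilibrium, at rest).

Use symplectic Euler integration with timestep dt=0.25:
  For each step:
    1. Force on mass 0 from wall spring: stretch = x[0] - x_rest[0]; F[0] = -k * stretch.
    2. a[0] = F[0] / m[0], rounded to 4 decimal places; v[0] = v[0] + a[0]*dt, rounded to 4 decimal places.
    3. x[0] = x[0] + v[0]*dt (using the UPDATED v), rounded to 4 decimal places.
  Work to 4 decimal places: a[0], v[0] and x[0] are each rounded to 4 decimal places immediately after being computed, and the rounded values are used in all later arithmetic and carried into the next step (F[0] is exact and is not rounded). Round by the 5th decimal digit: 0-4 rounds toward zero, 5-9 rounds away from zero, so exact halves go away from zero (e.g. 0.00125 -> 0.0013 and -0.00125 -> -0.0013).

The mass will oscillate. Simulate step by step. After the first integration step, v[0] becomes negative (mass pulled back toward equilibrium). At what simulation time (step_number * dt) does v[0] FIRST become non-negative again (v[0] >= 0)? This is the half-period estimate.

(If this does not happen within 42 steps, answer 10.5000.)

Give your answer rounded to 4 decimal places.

Step 0: x=[5.0000] v=[0.0000]
Step 1: x=[4.2125] v=[-3.1500]
Step 2: x=[2.8672] v=[-5.3813]
Step 3: x=[1.3565] v=[-6.0430]
Step 4: x=[0.1209] v=[-4.9423]
Step 5: x=[-0.4791] v=[-2.4000]
Step 6: x=[-0.2685] v=[0.8423]
First v>=0 after going negative at step 6, time=1.5000

Answer: 1.5000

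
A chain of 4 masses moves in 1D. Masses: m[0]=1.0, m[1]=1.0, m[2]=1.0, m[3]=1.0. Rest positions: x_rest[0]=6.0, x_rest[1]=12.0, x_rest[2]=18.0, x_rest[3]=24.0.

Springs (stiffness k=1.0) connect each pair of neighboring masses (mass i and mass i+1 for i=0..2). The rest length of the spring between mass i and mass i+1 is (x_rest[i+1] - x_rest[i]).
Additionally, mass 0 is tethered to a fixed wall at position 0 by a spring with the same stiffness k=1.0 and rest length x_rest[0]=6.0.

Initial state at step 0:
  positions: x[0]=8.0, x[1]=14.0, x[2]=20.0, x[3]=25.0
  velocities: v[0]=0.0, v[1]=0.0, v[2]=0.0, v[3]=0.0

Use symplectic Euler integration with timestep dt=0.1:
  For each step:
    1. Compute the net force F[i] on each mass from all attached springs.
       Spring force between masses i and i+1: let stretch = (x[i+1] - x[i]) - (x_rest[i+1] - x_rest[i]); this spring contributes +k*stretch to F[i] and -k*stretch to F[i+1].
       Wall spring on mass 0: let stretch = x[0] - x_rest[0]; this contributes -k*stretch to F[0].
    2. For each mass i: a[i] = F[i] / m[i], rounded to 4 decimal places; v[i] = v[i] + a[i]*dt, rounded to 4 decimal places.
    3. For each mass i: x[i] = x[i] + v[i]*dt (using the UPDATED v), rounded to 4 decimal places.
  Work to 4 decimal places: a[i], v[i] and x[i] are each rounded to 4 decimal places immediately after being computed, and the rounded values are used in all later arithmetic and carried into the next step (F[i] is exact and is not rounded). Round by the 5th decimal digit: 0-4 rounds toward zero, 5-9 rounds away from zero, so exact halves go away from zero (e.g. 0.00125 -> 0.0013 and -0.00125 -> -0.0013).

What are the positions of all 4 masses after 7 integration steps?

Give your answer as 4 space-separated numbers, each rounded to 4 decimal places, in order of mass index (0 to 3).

Answer: 7.4882 13.9649 19.7556 25.2558

Derivation:
Step 0: x=[8.0000 14.0000 20.0000 25.0000] v=[0.0000 0.0000 0.0000 0.0000]
Step 1: x=[7.9800 14.0000 19.9900 25.0100] v=[-0.2000 0.0000 -0.1000 0.1000]
Step 2: x=[7.9404 13.9997 19.9703 25.0298] v=[-0.3960 -0.0030 -0.1970 0.1980]
Step 3: x=[7.8820 13.9985 19.9415 25.0590] v=[-0.5841 -0.0119 -0.2881 0.2921]
Step 4: x=[7.8059 13.9956 19.9044 25.0970] v=[-0.7607 -0.0293 -0.3707 0.3804]
Step 5: x=[7.7137 13.9899 19.8602 25.1431] v=[-0.9223 -0.0574 -0.4423 0.4611]
Step 6: x=[7.6071 13.9801 19.8101 25.1964] v=[-1.0661 -0.0980 -0.5010 0.5328]
Step 7: x=[7.4882 13.9649 19.7556 25.2558] v=[-1.1895 -0.1523 -0.5454 0.5942]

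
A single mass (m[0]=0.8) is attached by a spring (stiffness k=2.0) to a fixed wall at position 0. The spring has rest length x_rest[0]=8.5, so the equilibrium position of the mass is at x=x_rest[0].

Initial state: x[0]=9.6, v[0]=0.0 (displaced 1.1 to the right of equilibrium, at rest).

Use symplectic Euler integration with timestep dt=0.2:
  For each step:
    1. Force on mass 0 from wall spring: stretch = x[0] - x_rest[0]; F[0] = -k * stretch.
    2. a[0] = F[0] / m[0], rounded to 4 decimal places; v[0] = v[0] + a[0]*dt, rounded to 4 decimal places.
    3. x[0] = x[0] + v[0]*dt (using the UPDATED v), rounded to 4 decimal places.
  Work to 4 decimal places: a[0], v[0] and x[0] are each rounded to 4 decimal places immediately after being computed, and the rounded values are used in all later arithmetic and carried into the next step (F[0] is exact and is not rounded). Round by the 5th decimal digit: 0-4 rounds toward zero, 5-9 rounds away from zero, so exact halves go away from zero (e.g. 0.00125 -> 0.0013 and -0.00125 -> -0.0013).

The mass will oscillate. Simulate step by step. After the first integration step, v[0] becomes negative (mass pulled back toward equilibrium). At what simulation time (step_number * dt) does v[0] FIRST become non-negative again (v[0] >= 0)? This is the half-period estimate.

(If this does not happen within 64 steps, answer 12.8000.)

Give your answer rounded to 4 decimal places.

Answer: 2.0000

Derivation:
Step 0: x=[9.6000] v=[0.0000]
Step 1: x=[9.4900] v=[-0.5500]
Step 2: x=[9.2810] v=[-1.0450]
Step 3: x=[8.9939] v=[-1.4355]
Step 4: x=[8.6574] v=[-1.6825]
Step 5: x=[8.3052] v=[-1.7612]
Step 6: x=[7.9724] v=[-1.6638]
Step 7: x=[7.6924] v=[-1.4000]
Step 8: x=[7.4932] v=[-0.9962]
Step 9: x=[7.3946] v=[-0.4928]
Step 10: x=[7.4066] v=[0.0599]
First v>=0 after going negative at step 10, time=2.0000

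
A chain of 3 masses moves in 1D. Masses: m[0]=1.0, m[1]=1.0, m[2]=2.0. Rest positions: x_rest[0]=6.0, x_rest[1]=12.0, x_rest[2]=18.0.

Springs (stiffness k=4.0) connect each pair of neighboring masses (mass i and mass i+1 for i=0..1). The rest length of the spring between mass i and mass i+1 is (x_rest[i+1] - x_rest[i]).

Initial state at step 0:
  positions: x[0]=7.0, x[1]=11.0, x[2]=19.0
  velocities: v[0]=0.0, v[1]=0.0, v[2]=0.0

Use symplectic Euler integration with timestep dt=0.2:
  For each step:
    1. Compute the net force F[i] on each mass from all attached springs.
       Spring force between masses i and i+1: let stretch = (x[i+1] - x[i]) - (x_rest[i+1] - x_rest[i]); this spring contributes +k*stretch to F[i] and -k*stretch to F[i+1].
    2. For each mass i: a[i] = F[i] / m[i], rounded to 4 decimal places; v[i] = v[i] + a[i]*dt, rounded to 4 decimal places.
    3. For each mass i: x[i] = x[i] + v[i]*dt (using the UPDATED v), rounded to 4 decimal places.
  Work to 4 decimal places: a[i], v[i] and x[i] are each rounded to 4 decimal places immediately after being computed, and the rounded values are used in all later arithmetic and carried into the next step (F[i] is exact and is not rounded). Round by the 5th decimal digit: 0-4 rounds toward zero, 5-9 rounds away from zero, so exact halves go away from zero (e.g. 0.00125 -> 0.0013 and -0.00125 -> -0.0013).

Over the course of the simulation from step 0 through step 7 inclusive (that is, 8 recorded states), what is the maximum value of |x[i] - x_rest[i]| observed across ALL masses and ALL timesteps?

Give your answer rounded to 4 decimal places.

Answer: 1.9949

Derivation:
Step 0: x=[7.0000 11.0000 19.0000] v=[0.0000 0.0000 0.0000]
Step 1: x=[6.6800 11.6400 18.8400] v=[-1.6000 3.2000 -0.8000]
Step 2: x=[6.1936 12.6384 18.5840] v=[-2.4320 4.9920 -1.2800]
Step 3: x=[5.7784 13.5569 18.3324] v=[-2.0762 4.5926 -1.2582]
Step 4: x=[5.6477 13.9949 18.1787] v=[-0.6534 2.1902 -0.7684]
Step 5: x=[5.8926 13.7668 18.1703] v=[1.2244 -1.1405 -0.0419]
Step 6: x=[6.4374 12.9834 18.2896] v=[2.7238 -3.9171 0.5967]
Step 7: x=[7.0695 12.0016 18.4644] v=[3.1606 -4.9089 0.8742]
Max displacement = 1.9949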